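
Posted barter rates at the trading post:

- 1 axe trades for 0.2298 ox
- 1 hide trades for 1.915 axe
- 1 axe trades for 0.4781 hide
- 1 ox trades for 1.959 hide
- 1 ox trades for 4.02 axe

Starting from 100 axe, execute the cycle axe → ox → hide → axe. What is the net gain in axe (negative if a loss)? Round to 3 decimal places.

-13.791

100 axe × 0.2298 = 22.98 ox
22.98 ox × 1.959 = 45.01782 hide
45.01782 hide × 1.915 = 86.2091253 axe
Net change: 86.2091253 − 100 = -13.7908747 axe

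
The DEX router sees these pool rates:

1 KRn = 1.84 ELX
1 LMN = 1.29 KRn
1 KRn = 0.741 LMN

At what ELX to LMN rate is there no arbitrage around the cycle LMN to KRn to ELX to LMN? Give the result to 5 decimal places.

Known legs of the cycle: 1.29 × 1.84 = 2.3736
For no arbitrage the full-cycle product must be 1, so the missing rate is 1 / 2.3736 ≈ 0.4213010.

0.42130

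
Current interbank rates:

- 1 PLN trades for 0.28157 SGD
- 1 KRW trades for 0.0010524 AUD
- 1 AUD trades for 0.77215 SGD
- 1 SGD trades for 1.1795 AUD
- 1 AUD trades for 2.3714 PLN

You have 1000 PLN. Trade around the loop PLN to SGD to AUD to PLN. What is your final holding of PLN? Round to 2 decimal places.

1000 PLN × 0.28157 = 281.57 SGD
281.57 SGD × 1.1795 = 332.111815 AUD
332.111815 AUD × 2.3714 = 787.569958091 PLN

787.57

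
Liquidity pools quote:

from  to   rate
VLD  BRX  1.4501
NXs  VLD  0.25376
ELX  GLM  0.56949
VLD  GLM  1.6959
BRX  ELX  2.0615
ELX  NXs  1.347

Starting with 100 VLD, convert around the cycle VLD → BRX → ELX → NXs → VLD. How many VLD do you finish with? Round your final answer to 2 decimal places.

102.18

100 VLD × 1.4501 = 145.01 BRX
145.01 BRX × 2.0615 = 298.938115 ELX
298.938115 ELX × 1.347 = 402.669640905 NXs
402.669640905 NXs × 0.25376 = 102.1814480760528 VLD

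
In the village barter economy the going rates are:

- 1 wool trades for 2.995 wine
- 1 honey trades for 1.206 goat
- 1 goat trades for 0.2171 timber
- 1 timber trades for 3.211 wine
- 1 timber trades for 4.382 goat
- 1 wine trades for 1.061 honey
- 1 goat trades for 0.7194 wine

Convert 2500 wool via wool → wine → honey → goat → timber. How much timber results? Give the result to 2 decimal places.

2079.98

2500 wool × 2.995 = 7487.5 wine
7487.5 wine × 1.061 = 7944.2375 honey
7944.2375 honey × 1.206 = 9580.750425 goat
9580.750425 goat × 0.2171 = 2079.9809172675 timber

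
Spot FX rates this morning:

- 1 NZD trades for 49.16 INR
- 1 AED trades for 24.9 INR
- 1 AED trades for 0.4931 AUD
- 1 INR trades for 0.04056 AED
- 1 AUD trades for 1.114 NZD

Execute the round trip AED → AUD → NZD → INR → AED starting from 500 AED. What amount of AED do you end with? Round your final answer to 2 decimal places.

547.65

500 AED × 0.4931 = 246.55 AUD
246.55 AUD × 1.114 = 274.6567 NZD
274.6567 NZD × 49.16 = 13502.123372 INR
13502.123372 INR × 0.04056 = 547.64612396832 AED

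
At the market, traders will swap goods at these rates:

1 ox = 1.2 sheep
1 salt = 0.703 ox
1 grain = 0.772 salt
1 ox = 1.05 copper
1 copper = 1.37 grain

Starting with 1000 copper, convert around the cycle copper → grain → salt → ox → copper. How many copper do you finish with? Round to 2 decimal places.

780.70

1000 copper × 1.37 = 1370 grain
1370 grain × 0.772 = 1057.64 salt
1057.64 salt × 0.703 = 743.52092 ox
743.52092 ox × 1.05 = 780.696966 copper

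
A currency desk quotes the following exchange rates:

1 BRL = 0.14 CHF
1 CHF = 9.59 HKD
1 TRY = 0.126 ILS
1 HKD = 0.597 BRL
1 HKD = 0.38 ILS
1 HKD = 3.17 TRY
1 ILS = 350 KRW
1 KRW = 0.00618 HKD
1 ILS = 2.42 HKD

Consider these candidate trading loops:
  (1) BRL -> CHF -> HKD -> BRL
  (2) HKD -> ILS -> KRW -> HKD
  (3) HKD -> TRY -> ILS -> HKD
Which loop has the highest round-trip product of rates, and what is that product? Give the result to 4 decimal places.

(1) 0.14 × 9.59 × 0.597 = 0.80153
(2) 0.38 × 350 × 0.00618 = 0.82194
(3) 3.17 × 0.126 × 2.42 = 0.96660
Highest is cycle (3) at 0.9666 (≤1, no arbitrage).

0.9666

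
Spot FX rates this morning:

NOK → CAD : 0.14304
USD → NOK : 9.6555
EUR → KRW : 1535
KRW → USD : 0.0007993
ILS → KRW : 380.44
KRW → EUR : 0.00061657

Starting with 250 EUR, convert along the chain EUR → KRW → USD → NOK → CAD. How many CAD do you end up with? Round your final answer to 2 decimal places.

423.63

250 EUR × 1535 = 383750 KRW
383750 KRW × 0.0007993 = 306.731375 USD
306.731375 USD × 9.6555 = 2961.6447913125 NOK
2961.6447913125 NOK × 0.14304 = 423.63367094934 CAD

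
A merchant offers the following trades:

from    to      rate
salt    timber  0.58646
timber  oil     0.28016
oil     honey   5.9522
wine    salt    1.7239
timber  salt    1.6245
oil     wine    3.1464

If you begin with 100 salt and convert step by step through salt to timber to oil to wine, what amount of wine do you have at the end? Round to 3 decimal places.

51.696

100 salt × 0.58646 = 58.646 timber
58.646 timber × 0.28016 = 16.43026336 oil
16.43026336 oil × 3.1464 = 51.696180635904 wine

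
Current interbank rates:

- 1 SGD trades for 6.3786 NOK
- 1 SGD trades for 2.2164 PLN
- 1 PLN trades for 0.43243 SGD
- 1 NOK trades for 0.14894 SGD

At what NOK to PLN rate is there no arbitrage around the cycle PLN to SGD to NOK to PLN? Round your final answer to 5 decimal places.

Known legs of the cycle: 0.43243 × 6.3786 = 2.758297998
For no arbitrage the full-cycle product must be 1, so the missing rate is 1 / 2.758297998 ≈ 0.3625424.

0.36254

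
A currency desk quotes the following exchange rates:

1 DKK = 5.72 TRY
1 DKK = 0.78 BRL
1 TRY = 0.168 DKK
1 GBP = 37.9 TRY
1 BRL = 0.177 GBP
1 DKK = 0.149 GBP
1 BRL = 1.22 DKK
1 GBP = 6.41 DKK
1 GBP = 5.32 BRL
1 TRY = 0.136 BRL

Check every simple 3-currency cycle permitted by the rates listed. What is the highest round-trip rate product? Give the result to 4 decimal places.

0.9671

GBP→BRL→DKK→GBP: 5.32 × 1.22 × 0.149 = 0.96707
TRY→BRL→DKK→TRY: 0.136 × 1.22 × 5.72 = 0.94906
TRY→DKK→GBP→TRY: 0.168 × 0.149 × 37.9 = 0.94871
TRY→BRL→GBP→TRY: 0.136 × 0.177 × 37.9 = 0.91233
GBP→DKK→BRL→GBP: 6.41 × 0.78 × 0.177 = 0.88496
Maximum is GBP→BRL→DKK→GBP at 0.9671; no arbitrage — every cycle loses value.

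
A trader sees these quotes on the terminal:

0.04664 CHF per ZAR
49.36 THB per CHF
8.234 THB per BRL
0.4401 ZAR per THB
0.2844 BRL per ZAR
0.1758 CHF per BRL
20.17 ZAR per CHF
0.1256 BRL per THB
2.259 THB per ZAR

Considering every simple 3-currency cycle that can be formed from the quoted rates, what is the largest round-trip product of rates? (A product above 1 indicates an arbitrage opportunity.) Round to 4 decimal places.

1.0899

THB→BRL→CHF→THB: 0.1256 × 0.1758 × 49.36 = 1.08989
THB→ZAR→BRL→THB: 0.4401 × 0.2844 × 8.234 = 1.03060
THB→ZAR→CHF→THB: 0.4401 × 0.04664 × 49.36 = 1.01318
CHF→ZAR→BRL→CHF: 20.17 × 0.2844 × 0.1758 = 1.00845
Maximum is THB→BRL→CHF→THB at 1.0899; arbitrage exists.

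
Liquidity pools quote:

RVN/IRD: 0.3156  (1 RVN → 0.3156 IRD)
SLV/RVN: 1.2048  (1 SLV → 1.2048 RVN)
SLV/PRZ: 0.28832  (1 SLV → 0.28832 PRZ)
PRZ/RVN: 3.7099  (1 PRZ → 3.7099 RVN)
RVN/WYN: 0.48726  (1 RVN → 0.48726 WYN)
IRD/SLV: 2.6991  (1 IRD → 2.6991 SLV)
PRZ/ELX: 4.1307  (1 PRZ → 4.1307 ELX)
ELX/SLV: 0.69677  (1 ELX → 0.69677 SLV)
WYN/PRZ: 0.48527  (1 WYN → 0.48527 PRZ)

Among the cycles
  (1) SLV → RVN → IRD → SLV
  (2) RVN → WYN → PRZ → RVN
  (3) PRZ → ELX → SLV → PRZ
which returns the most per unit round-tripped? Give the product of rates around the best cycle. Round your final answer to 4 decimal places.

1.0263

(1) 1.2048 × 0.3156 × 2.6991 = 1.02629
(2) 0.48726 × 0.48527 × 3.7099 = 0.87722
(3) 4.1307 × 0.69677 × 0.28832 = 0.82983
Highest is cycle (1) at 1.0263 (>1, arbitrage).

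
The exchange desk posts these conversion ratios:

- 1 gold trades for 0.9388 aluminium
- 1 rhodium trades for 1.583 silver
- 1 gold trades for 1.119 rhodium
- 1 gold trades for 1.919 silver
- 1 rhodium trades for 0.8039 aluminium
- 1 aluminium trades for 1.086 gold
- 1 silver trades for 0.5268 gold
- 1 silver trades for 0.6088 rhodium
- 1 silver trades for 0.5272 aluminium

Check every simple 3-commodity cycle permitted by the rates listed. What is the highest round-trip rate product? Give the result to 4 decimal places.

1.0987

gold→silver→aluminium→gold: 1.919 × 0.5272 × 1.086 = 1.09870
rhodium→aluminium→gold→rhodium: 0.8039 × 1.086 × 1.119 = 0.97693
rhodium→silver→gold→rhodium: 1.583 × 0.5268 × 1.119 = 0.93316
Maximum is gold→silver→aluminium→gold at 1.0987; arbitrage exists.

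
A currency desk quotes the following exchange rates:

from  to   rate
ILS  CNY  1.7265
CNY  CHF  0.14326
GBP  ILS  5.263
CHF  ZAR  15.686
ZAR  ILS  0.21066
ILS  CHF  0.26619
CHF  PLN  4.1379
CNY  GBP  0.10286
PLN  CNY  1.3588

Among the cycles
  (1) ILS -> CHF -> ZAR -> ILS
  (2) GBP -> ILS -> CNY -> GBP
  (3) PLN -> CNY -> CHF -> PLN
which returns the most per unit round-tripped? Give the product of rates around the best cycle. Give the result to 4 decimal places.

0.9346

(1) 0.26619 × 15.686 × 0.21066 = 0.87960
(2) 5.263 × 1.7265 × 0.10286 = 0.93464
(3) 1.3588 × 0.14326 × 4.1379 = 0.80549
Highest is cycle (2) at 0.9346 (≤1, no arbitrage).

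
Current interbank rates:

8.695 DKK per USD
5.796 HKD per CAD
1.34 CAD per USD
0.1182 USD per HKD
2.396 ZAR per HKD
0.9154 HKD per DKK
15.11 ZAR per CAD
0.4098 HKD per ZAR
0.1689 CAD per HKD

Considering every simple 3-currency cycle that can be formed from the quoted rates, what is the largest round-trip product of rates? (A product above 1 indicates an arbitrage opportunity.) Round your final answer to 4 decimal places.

ZAR→HKD→CAD→ZAR: 0.4098 × 0.1689 × 15.11 = 1.04584
USD→DKK→HKD→USD: 8.695 × 0.9154 × 0.1182 = 0.94080
USD→CAD→HKD→USD: 1.34 × 5.796 × 0.1182 = 0.91802
Maximum is ZAR→HKD→CAD→ZAR at 1.0458; arbitrage exists.

1.0458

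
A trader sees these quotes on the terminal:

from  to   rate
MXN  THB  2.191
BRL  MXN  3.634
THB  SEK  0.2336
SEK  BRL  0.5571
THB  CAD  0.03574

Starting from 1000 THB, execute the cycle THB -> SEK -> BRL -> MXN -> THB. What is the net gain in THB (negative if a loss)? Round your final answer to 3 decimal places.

1000 THB × 0.2336 = 233.6 SEK
233.6 SEK × 0.5571 = 130.13856 BRL
130.13856 BRL × 3.634 = 472.92352704 MXN
472.92352704 MXN × 2.191 = 1036.17544774464 THB
Net change: 1036.17544774464 − 1000 = 36.17544774464 THB

36.175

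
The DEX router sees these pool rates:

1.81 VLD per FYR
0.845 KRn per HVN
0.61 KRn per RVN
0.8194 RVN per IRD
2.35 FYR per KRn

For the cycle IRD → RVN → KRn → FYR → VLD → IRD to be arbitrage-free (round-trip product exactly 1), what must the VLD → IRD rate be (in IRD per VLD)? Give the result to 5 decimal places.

Known legs of the cycle: 0.8194 × 0.61 × 2.35 × 1.81 = 2.126043919
For no arbitrage the full-cycle product must be 1, so the missing rate is 1 / 2.126043919 ≈ 0.4703572.

0.47036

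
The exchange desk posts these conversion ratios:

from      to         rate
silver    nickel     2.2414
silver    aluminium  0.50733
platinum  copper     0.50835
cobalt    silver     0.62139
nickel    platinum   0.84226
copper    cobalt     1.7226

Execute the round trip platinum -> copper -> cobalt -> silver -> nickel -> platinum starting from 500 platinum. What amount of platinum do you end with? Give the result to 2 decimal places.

500 platinum × 0.50835 = 254.175 copper
254.175 copper × 1.7226 = 437.841855 cobalt
437.841855 cobalt × 0.62139 = 272.07055027845 silver
272.07055027845 silver × 2.2414 = 609.81893139411783 nickel
609.81893139411783 nickel × 0.84226 = 513.6260931560096834958 platinum

513.63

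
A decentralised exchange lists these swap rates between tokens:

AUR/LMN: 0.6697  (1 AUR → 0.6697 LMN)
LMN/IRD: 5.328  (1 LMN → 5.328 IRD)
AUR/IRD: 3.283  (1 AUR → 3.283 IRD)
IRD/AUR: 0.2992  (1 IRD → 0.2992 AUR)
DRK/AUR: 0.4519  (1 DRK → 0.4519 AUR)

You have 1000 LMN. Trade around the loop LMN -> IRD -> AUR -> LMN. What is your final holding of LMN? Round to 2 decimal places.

1067.59

1000 LMN × 5.328 = 5328 IRD
5328 IRD × 0.2992 = 1594.1376 AUR
1594.1376 AUR × 0.6697 = 1067.59395072 LMN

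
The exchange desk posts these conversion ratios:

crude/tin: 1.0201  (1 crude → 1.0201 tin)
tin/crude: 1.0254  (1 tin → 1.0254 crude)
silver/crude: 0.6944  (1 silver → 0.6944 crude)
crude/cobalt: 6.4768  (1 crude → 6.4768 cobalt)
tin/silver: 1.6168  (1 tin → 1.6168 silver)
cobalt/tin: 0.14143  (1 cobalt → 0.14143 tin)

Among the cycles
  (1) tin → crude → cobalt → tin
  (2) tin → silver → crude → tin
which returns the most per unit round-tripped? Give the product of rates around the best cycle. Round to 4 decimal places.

1.1453

(1) 1.0254 × 6.4768 × 0.14143 = 0.93928
(2) 1.6168 × 0.6944 × 1.0201 = 1.14527
Highest is cycle (2) at 1.1453 (>1, arbitrage).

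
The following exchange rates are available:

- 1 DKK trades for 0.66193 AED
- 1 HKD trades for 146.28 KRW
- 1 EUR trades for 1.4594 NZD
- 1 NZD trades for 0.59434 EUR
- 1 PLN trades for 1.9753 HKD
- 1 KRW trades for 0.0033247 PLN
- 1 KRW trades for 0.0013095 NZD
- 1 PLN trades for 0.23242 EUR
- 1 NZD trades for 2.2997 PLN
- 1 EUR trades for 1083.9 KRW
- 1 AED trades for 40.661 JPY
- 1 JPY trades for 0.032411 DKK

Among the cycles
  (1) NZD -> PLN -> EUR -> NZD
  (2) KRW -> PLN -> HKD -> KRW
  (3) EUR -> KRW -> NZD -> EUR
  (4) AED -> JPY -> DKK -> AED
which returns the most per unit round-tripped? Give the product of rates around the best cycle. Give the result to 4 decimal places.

(1) 2.2997 × 0.23242 × 1.4594 = 0.78004
(2) 0.0033247 × 1.9753 × 146.28 = 0.96066
(3) 1083.9 × 0.0013095 × 0.59434 = 0.84359
(4) 40.661 × 0.032411 × 0.66193 = 0.87233
Highest is cycle (2) at 0.9607 (≤1, no arbitrage).

0.9607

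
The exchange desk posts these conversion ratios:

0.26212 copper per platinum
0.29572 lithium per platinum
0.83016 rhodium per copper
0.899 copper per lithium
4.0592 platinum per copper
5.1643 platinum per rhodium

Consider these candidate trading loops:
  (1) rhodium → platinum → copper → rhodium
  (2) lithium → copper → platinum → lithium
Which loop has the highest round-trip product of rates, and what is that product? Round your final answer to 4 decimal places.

1.1238

(1) 5.1643 × 0.26212 × 0.83016 = 1.12376
(2) 0.899 × 4.0592 × 0.29572 = 1.07915
Highest is cycle (1) at 1.1238 (>1, arbitrage).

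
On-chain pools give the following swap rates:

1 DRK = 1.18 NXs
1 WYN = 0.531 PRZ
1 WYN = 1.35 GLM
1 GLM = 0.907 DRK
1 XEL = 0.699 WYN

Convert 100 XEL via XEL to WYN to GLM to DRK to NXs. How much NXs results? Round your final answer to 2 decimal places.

101.00

100 XEL × 0.699 = 69.9 WYN
69.9 WYN × 1.35 = 94.365 GLM
94.365 GLM × 0.907 = 85.589055 DRK
85.589055 DRK × 1.18 = 100.9950849 NXs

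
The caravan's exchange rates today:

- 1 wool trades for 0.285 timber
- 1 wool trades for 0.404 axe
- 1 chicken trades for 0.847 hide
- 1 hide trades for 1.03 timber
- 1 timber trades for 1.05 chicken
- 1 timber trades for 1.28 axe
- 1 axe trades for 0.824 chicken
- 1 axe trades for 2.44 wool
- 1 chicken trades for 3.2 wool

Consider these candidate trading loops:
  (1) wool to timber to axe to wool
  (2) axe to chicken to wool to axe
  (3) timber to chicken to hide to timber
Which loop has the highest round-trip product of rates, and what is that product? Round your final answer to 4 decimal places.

(1) 0.285 × 1.28 × 2.44 = 0.89011
(2) 0.824 × 3.2 × 0.404 = 1.06527
(3) 1.05 × 0.847 × 1.03 = 0.91603
Highest is cycle (2) at 1.0653 (>1, arbitrage).

1.0653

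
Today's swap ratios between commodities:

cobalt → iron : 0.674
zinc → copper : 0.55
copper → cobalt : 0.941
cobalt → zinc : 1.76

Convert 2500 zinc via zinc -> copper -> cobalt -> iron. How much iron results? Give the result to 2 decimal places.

2500 zinc × 0.55 = 1375 copper
1375 copper × 0.941 = 1293.875 cobalt
1293.875 cobalt × 0.674 = 872.07175 iron

872.07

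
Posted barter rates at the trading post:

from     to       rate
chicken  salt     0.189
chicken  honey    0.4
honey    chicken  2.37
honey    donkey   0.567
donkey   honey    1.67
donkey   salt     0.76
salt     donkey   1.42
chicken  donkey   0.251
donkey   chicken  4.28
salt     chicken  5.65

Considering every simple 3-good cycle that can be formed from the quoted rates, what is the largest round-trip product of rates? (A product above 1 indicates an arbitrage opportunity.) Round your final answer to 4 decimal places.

1.1487

donkey→chicken→salt→donkey: 4.28 × 0.189 × 1.42 = 1.14867
donkey→salt→chicken→donkey: 0.76 × 5.65 × 0.251 = 1.07779
honey→chicken→donkey→honey: 2.37 × 0.251 × 1.67 = 0.99343
honey→donkey→chicken→honey: 0.567 × 4.28 × 0.4 = 0.97070
Maximum is donkey→chicken→salt→donkey at 1.1487; arbitrage exists.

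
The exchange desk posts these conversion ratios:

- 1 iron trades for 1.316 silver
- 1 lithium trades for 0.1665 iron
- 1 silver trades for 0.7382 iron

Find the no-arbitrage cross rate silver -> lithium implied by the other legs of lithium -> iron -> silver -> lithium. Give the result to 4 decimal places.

Known legs of the cycle: 0.1665 × 1.316 = 0.219114
For no arbitrage the full-cycle product must be 1, so the missing rate is 1 / 0.219114 ≈ 4.563834.

4.5638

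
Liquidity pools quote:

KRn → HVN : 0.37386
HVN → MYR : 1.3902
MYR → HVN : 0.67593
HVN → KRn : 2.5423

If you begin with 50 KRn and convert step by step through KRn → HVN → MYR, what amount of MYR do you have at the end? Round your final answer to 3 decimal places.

50 KRn × 0.37386 = 18.693 HVN
18.693 HVN × 1.3902 = 25.9870086 MYR

25.987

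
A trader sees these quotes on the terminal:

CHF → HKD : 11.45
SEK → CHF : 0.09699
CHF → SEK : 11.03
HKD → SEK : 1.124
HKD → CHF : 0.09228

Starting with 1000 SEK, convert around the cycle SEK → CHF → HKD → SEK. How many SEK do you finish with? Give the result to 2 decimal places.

1000 SEK × 0.09699 = 96.99 CHF
96.99 CHF × 11.45 = 1110.5355 HKD
1110.5355 HKD × 1.124 = 1248.241902 SEK

1248.24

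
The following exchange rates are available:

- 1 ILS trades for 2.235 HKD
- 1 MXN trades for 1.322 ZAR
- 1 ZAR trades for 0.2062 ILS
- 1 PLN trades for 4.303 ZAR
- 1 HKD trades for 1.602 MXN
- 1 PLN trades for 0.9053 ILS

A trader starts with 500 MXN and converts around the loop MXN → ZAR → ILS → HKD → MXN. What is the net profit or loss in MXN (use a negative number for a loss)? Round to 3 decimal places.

500 MXN × 1.322 = 661 ZAR
661 ZAR × 0.2062 = 136.2982 ILS
136.2982 ILS × 2.235 = 304.626477 HKD
304.626477 HKD × 1.602 = 488.011616154 MXN
Net change: 488.011616154 − 500 = -11.988383846 MXN

-11.988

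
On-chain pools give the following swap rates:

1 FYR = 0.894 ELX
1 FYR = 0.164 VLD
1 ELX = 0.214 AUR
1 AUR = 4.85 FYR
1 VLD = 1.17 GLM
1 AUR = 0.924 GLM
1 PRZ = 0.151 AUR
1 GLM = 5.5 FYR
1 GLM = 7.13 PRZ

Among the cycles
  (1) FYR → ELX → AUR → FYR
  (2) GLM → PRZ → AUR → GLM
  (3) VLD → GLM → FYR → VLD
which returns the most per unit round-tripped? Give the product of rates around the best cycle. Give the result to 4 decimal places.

1.0553

(1) 0.894 × 0.214 × 4.85 = 0.92788
(2) 7.13 × 0.151 × 0.924 = 0.99481
(3) 1.17 × 5.5 × 0.164 = 1.05534
Highest is cycle (3) at 1.0553 (>1, arbitrage).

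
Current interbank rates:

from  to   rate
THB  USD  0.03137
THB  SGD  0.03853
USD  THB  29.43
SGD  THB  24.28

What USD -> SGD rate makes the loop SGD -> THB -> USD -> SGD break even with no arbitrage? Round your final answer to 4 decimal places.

Known legs of the cycle: 24.28 × 0.03137 = 0.7616636
For no arbitrage the full-cycle product must be 1, so the missing rate is 1 / 0.7616636 ≈ 1.312916.

1.3129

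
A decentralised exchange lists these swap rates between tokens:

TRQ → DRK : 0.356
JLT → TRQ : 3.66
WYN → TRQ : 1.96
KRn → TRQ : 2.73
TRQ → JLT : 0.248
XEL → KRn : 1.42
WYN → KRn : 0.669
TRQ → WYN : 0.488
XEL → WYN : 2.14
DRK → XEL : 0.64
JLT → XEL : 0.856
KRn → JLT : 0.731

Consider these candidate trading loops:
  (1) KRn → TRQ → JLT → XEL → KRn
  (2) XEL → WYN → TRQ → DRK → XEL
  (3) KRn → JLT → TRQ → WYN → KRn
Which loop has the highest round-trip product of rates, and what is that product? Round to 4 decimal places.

0.9557

(1) 2.73 × 0.248 × 0.856 × 1.42 = 0.82296
(2) 2.14 × 1.96 × 0.356 × 0.64 = 0.95565
(3) 0.731 × 3.66 × 0.488 × 0.669 = 0.87346
Highest is cycle (2) at 0.9557 (≤1, no arbitrage).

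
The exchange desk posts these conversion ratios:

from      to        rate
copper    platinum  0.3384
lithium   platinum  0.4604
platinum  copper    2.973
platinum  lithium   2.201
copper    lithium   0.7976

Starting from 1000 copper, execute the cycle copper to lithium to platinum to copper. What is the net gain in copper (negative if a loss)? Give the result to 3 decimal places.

1000 copper × 0.7976 = 797.6 lithium
797.6 lithium × 0.4604 = 367.21504 platinum
367.21504 platinum × 2.973 = 1091.73031392 copper
Net change: 1091.73031392 − 1000 = 91.73031392 copper

91.730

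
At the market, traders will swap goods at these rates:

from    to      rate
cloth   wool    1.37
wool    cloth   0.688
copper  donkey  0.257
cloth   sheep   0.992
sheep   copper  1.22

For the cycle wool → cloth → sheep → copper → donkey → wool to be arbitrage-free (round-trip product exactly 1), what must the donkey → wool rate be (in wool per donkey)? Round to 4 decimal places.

Known legs of the cycle: 0.688 × 0.992 × 1.22 × 0.257 = 0.21398979584
For no arbitrage the full-cycle product must be 1, so the missing rate is 1 / 0.21398979584 ≈ 4.673120.

4.6731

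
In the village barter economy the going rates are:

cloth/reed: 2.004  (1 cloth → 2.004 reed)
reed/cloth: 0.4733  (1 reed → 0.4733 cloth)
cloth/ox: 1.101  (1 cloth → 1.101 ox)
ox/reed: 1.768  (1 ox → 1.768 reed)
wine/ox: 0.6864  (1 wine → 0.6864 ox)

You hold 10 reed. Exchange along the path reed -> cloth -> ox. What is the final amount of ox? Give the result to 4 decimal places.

5.2110

10 reed × 0.4733 = 4.733 cloth
4.733 cloth × 1.101 = 5.211033 ox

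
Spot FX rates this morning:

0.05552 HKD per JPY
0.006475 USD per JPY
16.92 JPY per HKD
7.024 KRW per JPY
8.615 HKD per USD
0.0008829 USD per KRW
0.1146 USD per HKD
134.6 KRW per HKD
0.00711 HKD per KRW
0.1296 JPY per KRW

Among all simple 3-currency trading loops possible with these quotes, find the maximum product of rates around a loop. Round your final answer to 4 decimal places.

1.0238

HKD→KRW→USD→HKD: 134.6 × 0.0008829 × 8.615 = 1.02379
HKD→KRW→JPY→HKD: 134.6 × 0.1296 × 0.05552 = 0.96850
HKD→JPY→USD→HKD: 16.92 × 0.006475 × 8.615 = 0.94383
HKD→JPY→KRW→HKD: 16.92 × 7.024 × 0.00711 = 0.84500
Maximum is HKD→KRW→USD→HKD at 1.0238; arbitrage exists.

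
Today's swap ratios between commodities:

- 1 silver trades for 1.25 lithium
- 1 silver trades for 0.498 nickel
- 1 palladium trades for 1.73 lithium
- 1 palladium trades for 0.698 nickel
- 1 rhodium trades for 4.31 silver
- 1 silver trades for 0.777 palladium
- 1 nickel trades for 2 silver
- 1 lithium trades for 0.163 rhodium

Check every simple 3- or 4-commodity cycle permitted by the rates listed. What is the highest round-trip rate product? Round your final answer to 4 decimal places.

1.0847

silver→palladium→nickel→silver: 0.777 × 0.698 × 2 = 1.08469
silver→palladium→lithium→rhodium→silver: 0.777 × 1.73 × 0.163 × 4.31 = 0.94435
silver→lithium→rhodium→silver: 1.25 × 0.163 × 4.31 = 0.87816
Maximum is silver→palladium→nickel→silver at 1.0847; arbitrage exists.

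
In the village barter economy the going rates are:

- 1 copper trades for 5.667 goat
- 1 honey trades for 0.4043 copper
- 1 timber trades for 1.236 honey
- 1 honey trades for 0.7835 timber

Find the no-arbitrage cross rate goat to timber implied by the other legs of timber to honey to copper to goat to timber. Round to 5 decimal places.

0.35312

Known legs of the cycle: 1.236 × 0.4043 × 5.667 = 2.8318837716
For no arbitrage the full-cycle product must be 1, so the missing rate is 1 / 2.8318837716 ≈ 0.3531218.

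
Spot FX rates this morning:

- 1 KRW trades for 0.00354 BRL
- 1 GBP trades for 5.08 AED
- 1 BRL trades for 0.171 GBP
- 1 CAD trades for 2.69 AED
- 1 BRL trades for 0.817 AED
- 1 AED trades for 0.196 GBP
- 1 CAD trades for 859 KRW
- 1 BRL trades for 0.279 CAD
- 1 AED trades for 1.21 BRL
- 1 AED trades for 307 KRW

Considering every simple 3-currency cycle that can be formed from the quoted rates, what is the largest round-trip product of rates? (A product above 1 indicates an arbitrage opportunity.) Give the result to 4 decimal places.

1.0511

GBP→AED→BRL→GBP: 5.08 × 1.21 × 0.171 = 1.05110
AED→BRL→CAD→AED: 1.21 × 0.279 × 2.69 = 0.90812
KRW→BRL→AED→KRW: 0.00354 × 0.817 × 307 = 0.88790
KRW→BRL→CAD→KRW: 0.00354 × 0.279 × 859 = 0.84840
Maximum is GBP→AED→BRL→GBP at 1.0511; arbitrage exists.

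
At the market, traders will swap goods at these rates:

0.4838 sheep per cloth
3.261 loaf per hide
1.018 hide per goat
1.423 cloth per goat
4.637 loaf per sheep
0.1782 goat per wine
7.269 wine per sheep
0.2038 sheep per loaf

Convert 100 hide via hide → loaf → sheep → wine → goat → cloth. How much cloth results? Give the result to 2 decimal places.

122.50

100 hide × 3.261 = 326.1 loaf
326.1 loaf × 0.2038 = 66.45918 sheep
66.45918 sheep × 7.269 = 483.09177942 wine
483.09177942 wine × 0.1782 = 86.086955092644 goat
86.086955092644 goat × 1.423 = 122.501737096832412 cloth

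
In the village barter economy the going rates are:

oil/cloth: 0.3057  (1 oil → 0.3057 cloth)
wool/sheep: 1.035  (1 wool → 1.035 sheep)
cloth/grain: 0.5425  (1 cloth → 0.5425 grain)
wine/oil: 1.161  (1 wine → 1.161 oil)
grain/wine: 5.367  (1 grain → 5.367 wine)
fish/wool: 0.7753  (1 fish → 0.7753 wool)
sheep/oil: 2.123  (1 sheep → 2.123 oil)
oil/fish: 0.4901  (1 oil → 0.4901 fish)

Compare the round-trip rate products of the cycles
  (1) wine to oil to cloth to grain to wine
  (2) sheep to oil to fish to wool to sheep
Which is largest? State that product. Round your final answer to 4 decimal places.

(1) 1.161 × 0.3057 × 0.5425 × 5.367 = 1.03338
(2) 2.123 × 0.4901 × 0.7753 × 1.035 = 0.83492
Highest is cycle (1) at 1.0334 (>1, arbitrage).

1.0334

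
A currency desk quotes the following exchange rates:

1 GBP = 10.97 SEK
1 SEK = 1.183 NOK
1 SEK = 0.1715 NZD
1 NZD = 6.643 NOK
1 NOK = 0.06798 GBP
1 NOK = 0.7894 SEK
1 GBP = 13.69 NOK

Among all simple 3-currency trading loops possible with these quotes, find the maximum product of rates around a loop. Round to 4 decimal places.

SEK→NZD→NOK→SEK: 0.1715 × 6.643 × 0.7894 = 0.89934
GBP→SEK→NOK→GBP: 10.97 × 1.183 × 0.06798 = 0.88221
Maximum is SEK→NZD→NOK→SEK at 0.8993; no arbitrage — every cycle loses value.

0.8993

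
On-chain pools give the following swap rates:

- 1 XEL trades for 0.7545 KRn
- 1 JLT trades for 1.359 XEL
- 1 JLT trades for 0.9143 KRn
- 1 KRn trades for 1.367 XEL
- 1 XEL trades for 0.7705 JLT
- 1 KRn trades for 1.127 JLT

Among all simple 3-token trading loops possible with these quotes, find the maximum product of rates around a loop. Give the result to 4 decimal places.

1.1556

XEL→KRn→JLT→XEL: 0.7545 × 1.127 × 1.359 = 1.15559
XEL→JLT→KRn→XEL: 0.7705 × 0.9143 × 1.367 = 0.96301
Maximum is XEL→KRn→JLT→XEL at 1.1556; arbitrage exists.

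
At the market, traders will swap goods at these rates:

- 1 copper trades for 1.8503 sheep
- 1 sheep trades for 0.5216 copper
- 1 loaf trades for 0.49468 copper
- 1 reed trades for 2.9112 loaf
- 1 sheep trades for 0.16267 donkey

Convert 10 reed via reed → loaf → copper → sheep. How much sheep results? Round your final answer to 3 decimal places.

26.646

10 reed × 2.9112 = 29.112 loaf
29.112 loaf × 0.49468 = 14.40112416 copper
14.40112416 copper × 1.8503 = 26.646400033248 sheep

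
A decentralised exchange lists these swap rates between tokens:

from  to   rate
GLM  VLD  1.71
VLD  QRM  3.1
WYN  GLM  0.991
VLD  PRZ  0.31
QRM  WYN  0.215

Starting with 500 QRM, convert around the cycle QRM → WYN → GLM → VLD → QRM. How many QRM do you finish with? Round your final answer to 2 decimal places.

564.73

500 QRM × 0.215 = 107.5 WYN
107.5 WYN × 0.991 = 106.5325 GLM
106.5325 GLM × 1.71 = 182.170575 VLD
182.170575 VLD × 3.1 = 564.7287825 QRM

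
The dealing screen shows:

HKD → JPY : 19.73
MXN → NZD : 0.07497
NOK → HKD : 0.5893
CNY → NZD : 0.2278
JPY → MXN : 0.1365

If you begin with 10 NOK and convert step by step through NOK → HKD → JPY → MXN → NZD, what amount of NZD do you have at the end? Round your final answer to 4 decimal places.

1.1898

10 NOK × 0.5893 = 5.893 HKD
5.893 HKD × 19.73 = 116.26889 JPY
116.26889 JPY × 0.1365 = 15.870703485 MXN
15.870703485 MXN × 0.07497 = 1.18982664027045 NZD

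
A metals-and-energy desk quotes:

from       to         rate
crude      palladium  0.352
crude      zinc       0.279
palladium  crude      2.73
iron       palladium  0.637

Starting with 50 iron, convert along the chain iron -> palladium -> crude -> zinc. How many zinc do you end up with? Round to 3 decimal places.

50 iron × 0.637 = 31.85 palladium
31.85 palladium × 2.73 = 86.9505 crude
86.9505 crude × 0.279 = 24.2591895 zinc

24.259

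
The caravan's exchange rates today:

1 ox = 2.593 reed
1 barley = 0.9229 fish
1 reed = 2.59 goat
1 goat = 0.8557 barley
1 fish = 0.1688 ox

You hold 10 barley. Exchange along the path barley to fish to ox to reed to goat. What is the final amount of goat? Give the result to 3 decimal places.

10 barley × 0.9229 = 9.229 fish
9.229 fish × 0.1688 = 1.5578552 ox
1.5578552 ox × 2.593 = 4.0395185336 reed
4.0395185336 reed × 2.59 = 10.462353002024 goat

10.462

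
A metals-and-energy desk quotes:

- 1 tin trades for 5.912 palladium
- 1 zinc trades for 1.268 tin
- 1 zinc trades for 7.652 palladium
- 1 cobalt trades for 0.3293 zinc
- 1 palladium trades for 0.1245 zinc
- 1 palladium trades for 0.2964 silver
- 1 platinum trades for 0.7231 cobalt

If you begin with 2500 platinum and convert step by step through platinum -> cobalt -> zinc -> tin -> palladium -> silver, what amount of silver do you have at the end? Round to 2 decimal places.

1322.70

2500 platinum × 0.7231 = 1807.75 cobalt
1807.75 cobalt × 0.3293 = 595.292075 zinc
595.292075 zinc × 1.268 = 754.8303511 tin
754.8303511 tin × 5.912 = 4462.5570357032 palladium
4462.5570357032 palladium × 0.2964 = 1322.70190538242848 silver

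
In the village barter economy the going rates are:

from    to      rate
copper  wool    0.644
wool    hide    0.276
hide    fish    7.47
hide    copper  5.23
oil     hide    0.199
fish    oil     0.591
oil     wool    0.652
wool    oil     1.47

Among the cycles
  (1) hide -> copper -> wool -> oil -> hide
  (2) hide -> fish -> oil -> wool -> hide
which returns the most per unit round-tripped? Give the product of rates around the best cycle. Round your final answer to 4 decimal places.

0.9853

(1) 5.23 × 0.644 × 1.47 × 0.199 = 0.98528
(2) 7.47 × 0.591 × 0.652 × 0.276 = 0.79445
Highest is cycle (1) at 0.9853 (≤1, no arbitrage).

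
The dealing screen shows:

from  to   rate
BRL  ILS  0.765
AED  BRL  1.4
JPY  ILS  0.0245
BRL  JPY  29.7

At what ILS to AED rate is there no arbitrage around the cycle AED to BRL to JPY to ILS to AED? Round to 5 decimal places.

Known legs of the cycle: 1.4 × 29.7 × 0.0245 = 1.01871
For no arbitrage the full-cycle product must be 1, so the missing rate is 1 / 1.01871 ≈ 0.9816336.

0.98163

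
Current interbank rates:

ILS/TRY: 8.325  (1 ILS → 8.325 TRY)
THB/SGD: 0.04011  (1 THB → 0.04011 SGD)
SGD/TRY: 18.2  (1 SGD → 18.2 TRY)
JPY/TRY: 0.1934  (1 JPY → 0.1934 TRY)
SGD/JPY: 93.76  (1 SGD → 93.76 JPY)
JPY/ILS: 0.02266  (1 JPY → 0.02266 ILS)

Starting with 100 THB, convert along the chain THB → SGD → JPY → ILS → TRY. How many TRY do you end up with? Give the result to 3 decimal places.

100 THB × 0.04011 = 4.011 SGD
4.011 SGD × 93.76 = 376.07136 JPY
376.07136 JPY × 0.02266 = 8.5217770176 ILS
8.5217770176 ILS × 8.325 = 70.94379367152 TRY

70.944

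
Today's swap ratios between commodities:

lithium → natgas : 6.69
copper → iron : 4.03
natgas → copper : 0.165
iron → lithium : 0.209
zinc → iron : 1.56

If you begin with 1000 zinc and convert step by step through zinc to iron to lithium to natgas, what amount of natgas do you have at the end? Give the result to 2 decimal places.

2181.21

1000 zinc × 1.56 = 1560 iron
1560 iron × 0.209 = 326.04 lithium
326.04 lithium × 6.69 = 2181.2076 natgas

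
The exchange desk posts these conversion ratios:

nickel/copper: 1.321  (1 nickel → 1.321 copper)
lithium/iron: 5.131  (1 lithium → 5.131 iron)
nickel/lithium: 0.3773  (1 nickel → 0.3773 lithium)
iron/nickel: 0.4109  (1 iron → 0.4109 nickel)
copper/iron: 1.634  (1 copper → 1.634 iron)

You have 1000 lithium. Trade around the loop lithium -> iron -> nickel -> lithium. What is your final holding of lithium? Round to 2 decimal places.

795.47

1000 lithium × 5.131 = 5131 iron
5131 iron × 0.4109 = 2108.3279 nickel
2108.3279 nickel × 0.3773 = 795.47211667 lithium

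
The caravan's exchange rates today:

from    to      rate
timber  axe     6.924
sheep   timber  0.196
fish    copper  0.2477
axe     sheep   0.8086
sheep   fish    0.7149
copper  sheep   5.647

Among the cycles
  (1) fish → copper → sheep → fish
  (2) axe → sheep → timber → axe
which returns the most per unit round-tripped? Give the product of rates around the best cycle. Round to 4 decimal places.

1.0974

(1) 0.2477 × 5.647 × 0.7149 = 0.99997
(2) 0.8086 × 0.196 × 6.924 = 1.09735
Highest is cycle (2) at 1.0974 (>1, arbitrage).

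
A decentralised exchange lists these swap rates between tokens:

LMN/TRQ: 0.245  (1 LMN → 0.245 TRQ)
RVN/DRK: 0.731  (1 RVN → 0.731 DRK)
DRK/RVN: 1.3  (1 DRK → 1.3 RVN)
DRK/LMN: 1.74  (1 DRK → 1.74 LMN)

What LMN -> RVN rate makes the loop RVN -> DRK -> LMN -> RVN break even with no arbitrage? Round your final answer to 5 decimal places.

0.78620

Known legs of the cycle: 0.731 × 1.74 = 1.27194
For no arbitrage the full-cycle product must be 1, so the missing rate is 1 / 1.27194 ≈ 0.7862006.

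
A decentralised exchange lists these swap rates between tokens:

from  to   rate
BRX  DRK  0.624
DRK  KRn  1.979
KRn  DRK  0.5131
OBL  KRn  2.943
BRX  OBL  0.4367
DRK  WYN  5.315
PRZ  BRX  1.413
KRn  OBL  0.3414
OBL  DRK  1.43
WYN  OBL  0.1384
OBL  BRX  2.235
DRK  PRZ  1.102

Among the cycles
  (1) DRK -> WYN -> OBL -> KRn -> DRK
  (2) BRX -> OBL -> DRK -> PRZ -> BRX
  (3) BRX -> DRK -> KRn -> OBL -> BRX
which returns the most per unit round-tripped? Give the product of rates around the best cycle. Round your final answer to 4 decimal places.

1.1108

(1) 5.315 × 0.1384 × 2.943 × 0.5131 = 1.11079
(2) 0.4367 × 1.43 × 1.102 × 1.413 = 0.97240
(3) 0.624 × 1.979 × 0.3414 × 2.235 = 0.94226
Highest is cycle (1) at 1.1108 (>1, arbitrage).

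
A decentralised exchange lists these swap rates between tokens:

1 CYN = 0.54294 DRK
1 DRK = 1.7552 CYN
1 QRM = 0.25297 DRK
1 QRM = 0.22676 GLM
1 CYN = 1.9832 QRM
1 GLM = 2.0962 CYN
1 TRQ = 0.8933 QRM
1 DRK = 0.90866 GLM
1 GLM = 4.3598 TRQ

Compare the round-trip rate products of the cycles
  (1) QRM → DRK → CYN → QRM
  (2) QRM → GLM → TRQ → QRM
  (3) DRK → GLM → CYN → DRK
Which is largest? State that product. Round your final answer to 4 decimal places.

1.0342

(1) 0.25297 × 1.7552 × 1.9832 = 0.88057
(2) 0.22676 × 4.3598 × 0.8933 = 0.88314
(3) 0.90866 × 2.0962 × 0.54294 = 1.03416
Highest is cycle (3) at 1.0342 (>1, arbitrage).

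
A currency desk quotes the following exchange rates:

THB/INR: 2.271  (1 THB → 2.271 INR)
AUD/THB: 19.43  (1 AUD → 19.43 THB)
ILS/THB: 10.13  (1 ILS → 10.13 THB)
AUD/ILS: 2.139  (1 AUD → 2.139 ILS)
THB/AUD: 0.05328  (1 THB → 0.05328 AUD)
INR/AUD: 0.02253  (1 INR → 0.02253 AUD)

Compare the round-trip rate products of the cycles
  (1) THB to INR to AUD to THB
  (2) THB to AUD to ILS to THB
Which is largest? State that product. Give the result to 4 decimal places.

(1) 2.271 × 0.02253 × 19.43 = 0.99415
(2) 0.05328 × 2.139 × 10.13 = 1.15447
Highest is cycle (2) at 1.1545 (>1, arbitrage).

1.1545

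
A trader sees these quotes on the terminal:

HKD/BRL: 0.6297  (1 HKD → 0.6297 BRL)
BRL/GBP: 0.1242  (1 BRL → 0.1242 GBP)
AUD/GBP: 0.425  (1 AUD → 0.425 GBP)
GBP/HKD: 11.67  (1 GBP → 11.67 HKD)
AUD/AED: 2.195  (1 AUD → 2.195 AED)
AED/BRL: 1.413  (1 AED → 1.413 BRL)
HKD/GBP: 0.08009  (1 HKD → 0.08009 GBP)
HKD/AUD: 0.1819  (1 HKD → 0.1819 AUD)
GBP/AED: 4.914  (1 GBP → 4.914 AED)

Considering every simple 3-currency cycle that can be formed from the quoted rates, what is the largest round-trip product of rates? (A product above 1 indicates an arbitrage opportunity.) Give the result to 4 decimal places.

BRL→GBP→HKD→BRL: 0.1242 × 11.67 × 0.6297 = 0.91270
HKD→AUD→GBP→HKD: 0.1819 × 0.425 × 11.67 = 0.90218
BRL→GBP→AED→BRL: 0.1242 × 4.914 × 1.413 = 0.86238
Maximum is BRL→GBP→HKD→BRL at 0.9127; no arbitrage — every cycle loses value.

0.9127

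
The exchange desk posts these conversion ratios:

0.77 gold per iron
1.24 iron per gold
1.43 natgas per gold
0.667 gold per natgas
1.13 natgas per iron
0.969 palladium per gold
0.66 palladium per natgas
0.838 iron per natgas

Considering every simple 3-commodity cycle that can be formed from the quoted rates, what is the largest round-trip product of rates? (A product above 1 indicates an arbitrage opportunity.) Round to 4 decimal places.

gold→iron→natgas→gold: 1.24 × 1.13 × 0.667 = 0.93460
gold→natgas→iron→gold: 1.43 × 0.838 × 0.77 = 0.92272
Maximum is gold→iron→natgas→gold at 0.9346; no arbitrage — every cycle loses value.

0.9346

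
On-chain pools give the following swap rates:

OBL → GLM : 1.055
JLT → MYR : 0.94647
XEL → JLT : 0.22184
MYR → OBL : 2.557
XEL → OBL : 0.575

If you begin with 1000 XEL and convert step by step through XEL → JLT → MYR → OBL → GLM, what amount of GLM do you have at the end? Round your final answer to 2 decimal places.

566.41

1000 XEL × 0.22184 = 221.84 JLT
221.84 JLT × 0.94647 = 209.9649048 MYR
209.9649048 MYR × 2.557 = 536.8802615736 OBL
536.8802615736 OBL × 1.055 = 566.408675960148 GLM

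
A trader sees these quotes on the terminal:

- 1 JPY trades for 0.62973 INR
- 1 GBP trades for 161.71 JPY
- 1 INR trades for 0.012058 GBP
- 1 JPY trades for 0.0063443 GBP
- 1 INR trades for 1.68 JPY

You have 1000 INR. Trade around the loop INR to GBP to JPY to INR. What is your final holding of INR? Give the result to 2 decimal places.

1000 INR × 0.012058 = 12.058 GBP
12.058 GBP × 161.71 = 1949.89918 JPY
1949.89918 JPY × 0.62973 = 1227.9100106214 INR

1227.91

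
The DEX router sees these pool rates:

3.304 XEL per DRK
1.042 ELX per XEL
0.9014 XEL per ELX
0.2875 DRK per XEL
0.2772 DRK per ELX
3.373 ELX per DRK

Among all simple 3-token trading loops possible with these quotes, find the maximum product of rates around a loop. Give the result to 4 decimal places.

DRK→XEL→ELX→DRK: 3.304 × 1.042 × 0.2772 = 0.95434
DRK→ELX→XEL→DRK: 3.373 × 0.9014 × 0.2875 = 0.87412
Maximum is DRK→XEL→ELX→DRK at 0.9543; no arbitrage — every cycle loses value.

0.9543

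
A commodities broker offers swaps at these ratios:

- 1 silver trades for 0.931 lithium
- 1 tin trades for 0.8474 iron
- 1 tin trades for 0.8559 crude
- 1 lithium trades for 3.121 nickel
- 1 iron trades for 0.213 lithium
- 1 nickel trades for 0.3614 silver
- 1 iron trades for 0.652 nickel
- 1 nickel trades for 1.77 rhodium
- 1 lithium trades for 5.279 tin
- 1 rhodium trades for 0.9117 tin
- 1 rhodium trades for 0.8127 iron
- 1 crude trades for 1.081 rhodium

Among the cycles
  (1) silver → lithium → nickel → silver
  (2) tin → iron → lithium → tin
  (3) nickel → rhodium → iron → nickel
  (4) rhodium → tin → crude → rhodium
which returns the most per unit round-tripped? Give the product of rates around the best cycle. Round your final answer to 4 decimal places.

(1) 0.931 × 3.121 × 0.3614 = 1.05010
(2) 0.8474 × 0.213 × 5.279 = 0.95284
(3) 1.77 × 0.8127 × 0.652 = 0.93789
(4) 0.9117 × 0.8559 × 1.081 = 0.84353
Highest is cycle (1) at 1.0501 (>1, arbitrage).

1.0501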